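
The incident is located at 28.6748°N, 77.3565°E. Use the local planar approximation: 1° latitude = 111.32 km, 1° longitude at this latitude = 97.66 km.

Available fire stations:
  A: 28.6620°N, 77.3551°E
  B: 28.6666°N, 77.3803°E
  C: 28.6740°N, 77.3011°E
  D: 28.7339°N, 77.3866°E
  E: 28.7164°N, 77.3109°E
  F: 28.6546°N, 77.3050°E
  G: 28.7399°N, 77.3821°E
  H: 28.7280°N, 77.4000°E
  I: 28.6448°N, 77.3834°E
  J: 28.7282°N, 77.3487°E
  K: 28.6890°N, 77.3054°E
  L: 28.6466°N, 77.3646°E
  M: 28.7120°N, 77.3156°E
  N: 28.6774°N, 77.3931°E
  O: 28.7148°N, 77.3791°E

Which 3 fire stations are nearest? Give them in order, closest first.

A, B, L

Distances from 28.6748°N, 77.3565°E:
A: √((-0.0128·111.32)² + (-0.0014·97.66)²) = √(2.030329 + 0.018693) = 1.4314 km
B: √((-0.0082·111.32)² + (0.0238·97.66)²) = √(0.833248 + 5.402408) = 2.4971 km
C: √((-0.0008·111.32)² + (-0.0554·97.66)²) = √(0.007931 + 29.272039) = 5.4111 km
D: √((0.0591·111.32)² + (0.0301·97.66)²) = √(43.283399 + 8.641048) = 7.2059 km
E: √((0.0416·111.32)² + (-0.0456·97.66)²) = √(21.445346 + 19.831845) = 6.4247 km
F: √((-0.0202·111.32)² + (-0.0515·97.66)²) = √(5.056490 + 25.295770) = 5.5093 km
G: √((0.0651·111.32)² + (0.0256·97.66)²) = √(52.518023 + 6.250480) = 7.6661 km
H: √((0.0532·111.32)² + (0.0435·97.66)²) = √(35.072737 + 18.047288) = 7.2883 km
I: √((-0.0300·111.32)² + (0.0269·97.66)²) = √(11.152928 + 6.901413) = 4.2490 km
J: √((0.0534·111.32)² + (-0.0078·97.66)²) = √(35.336938 + 0.580260) = 5.9931 km
K: √((0.0142·111.32)² + (-0.0511·97.66)²) = √(2.498752 + 24.904352) = 5.2348 km
L: √((-0.0282·111.32)² + (0.0081·97.66)²) = √(9.854727 + 0.625754) = 3.2374 km
M: √((0.0372·111.32)² + (-0.0409·97.66)²) = √(17.148742 + 15.954385) = 5.7535 km
N: √((0.0026·111.32)² + (0.0366·97.66)²) = √(0.083771 + 12.776021) = 3.5861 km
O: √((0.0400·111.32)² + (0.0226·97.66)²) = √(19.827428 + 4.871361) = 4.9698 km
Sorted: A (1.4314 km) < B (2.4971 km) < L (3.2374 km) < N (3.5861 km) < I (4.2490 km) < …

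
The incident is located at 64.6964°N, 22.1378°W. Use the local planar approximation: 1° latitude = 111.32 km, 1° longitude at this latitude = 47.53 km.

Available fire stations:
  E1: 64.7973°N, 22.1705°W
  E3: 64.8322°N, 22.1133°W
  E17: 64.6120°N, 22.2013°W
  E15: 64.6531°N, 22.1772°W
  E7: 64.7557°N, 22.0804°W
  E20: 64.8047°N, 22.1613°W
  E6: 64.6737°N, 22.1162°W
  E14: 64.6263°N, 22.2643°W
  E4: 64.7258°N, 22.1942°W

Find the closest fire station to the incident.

E6

Distances from 64.6964°N, 22.1378°W:
E1: 11.3392 km
E3: 15.1620 km
E17: 9.8683 km
E15: 5.1712 km
E7: 7.1428 km
E20: 12.1076 km
E6: 2.7276 km
E14: 9.8512 km
E4: 4.2305 km
Minimum: E6 at 2.7276 km.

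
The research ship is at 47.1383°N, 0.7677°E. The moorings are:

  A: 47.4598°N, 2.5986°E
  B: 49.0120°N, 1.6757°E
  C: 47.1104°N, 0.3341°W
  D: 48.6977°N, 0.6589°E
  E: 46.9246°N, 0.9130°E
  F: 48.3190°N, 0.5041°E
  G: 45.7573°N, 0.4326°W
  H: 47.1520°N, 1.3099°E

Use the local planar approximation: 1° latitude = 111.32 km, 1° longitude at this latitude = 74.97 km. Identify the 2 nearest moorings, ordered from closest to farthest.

Distances from 47.1383°N, 0.7677°E:
A: √((0.3215·111.32)² + (1.8309·74.97)²) = √(1280.879721 + 18841.013947) = 141.8517 km
B: √((1.8737·111.32)² + (0.9080·74.97)²) = √(43505.734874 + 4633.900654) = 219.4075 km
C: √((-0.0279·111.32)² + (-1.1018·74.97)²) = √(9.646168 + 6823.081483) = 82.6603 km
D: √((1.5594·111.32)² + (-0.1088·74.97)²) = √(30134.324115 + 66.532342) = 173.7839 km
E: √((-0.2137·111.32)² + (0.1453·74.97)²) = √(565.920518 + 118.660521) = 26.1645 km
F: √((1.1807·111.32)² + (-0.2636·74.97)²) = √(17275.296969 + 390.540280) = 132.9129 km
G: √((-1.3810·111.32)² + (-1.2003·74.97)²) = √(23633.810692 + 8097.568562) = 178.1330 km
H: √((0.0137·111.32)² + (0.5422·74.97)²) = √(2.325881 + 1652.319576) = 40.6773 km
Sorted: E (26.1645 km) < H (40.6773 km) < C (82.6603 km) < F (132.9129 km) < …

E, H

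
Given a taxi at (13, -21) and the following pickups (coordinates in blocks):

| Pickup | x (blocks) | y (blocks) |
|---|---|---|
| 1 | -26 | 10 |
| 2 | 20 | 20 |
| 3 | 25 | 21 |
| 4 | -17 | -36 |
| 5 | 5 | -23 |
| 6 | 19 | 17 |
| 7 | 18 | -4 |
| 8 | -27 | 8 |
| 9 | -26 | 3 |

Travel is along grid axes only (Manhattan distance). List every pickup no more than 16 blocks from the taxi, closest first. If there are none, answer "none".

5

Distances from (13, -21):
1: 70 blocks
2: 48 blocks
3: 54 blocks
4: 45 blocks
5: 10 blocks
6: 44 blocks
7: 22 blocks
8: 69 blocks
9: 63 blocks
Threshold 16 blocks: 5 (10 blocks) is within range.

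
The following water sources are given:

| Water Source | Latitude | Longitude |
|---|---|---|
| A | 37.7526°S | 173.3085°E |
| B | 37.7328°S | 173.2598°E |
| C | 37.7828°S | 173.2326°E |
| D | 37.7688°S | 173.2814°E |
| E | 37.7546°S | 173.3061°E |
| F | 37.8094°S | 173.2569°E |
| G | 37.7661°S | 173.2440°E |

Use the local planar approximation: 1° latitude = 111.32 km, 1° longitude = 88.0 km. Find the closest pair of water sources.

Pairwise distances:
A–E: 0.3069 km
C–G: 2.1125 km
D–E: 2.6876 km
A–D: 2.9899 km
D–G: 3.3049 km
C–F: 3.6525 km
B–G: 3.9591 km
B–D: 4.4355 km
C–D: 4.5684 km
B–E: 4.7424 km
A–B: 4.8192 km
F–G: 4.9520 km
D–F: 5.0075 km
E–G: 5.6127 km
A–G: 5.8716 km
B–C: 6.0589 km
C–E: 7.1896 km
A–C: 7.4776 km
E–F: 7.4806 km
A–F: 7.7845 km
B–F: 8.5309 km
Closest pair: A–E at 0.3069 km.

A and E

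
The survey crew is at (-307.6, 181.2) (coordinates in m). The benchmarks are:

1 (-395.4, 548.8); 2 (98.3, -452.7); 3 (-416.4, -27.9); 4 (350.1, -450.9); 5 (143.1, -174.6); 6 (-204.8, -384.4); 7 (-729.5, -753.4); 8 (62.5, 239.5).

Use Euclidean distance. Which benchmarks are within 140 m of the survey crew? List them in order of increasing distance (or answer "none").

Distances from (-307.6, 181.2):
1: 377.9 m
2: 752.7 m
3: 235.7 m
4: 912.2 m
5: 574.2 m
6: 574.9 m
7: 1025.4 m
8: 374.7 m
Threshold 140 m: none within range.

none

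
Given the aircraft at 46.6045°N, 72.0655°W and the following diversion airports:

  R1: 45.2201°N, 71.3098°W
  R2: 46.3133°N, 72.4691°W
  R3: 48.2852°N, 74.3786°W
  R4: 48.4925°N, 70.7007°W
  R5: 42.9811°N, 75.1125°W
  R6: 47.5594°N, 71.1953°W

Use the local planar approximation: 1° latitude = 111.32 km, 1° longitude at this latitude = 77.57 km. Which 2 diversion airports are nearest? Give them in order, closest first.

R2, R6

Distances from 46.6045°N, 72.0655°W:
R1: 164.8836 km
R2: 45.0662 km
R3: 259.2274 km
R4: 235.3301 km
R5: 467.5049 km
R6: 125.9207 km
Sorted: R2 (45.0662 km) < R6 (125.9207 km) < R1 (164.8836 km) < R4 (235.3301 km) < …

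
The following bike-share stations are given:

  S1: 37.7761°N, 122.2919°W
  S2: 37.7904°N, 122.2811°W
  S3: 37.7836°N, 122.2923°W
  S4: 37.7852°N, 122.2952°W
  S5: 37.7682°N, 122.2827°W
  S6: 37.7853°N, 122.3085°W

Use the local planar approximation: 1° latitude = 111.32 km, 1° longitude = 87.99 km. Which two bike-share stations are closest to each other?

Pairwise distances:
S1–S2: 1.8539 km
S1–S3: 0.8356 km
S1–S4: 1.0538 km
S1–S5: 1.1953 km
S1–S6: 1.7839 km
S2–S3: 1.2427 km
S2–S4: 1.3691 km
S2–S5: 2.4753 km
S2–S6: 2.4769 km
S3–S4: 0.3112 km
S3–S5: 1.9111 km
S3–S6: 1.4379 km
S4–S5: 2.1888 km
S4–S6: 1.1703 km
S5–S6: 2.9626 km
Closest pair: S3–S4 at 0.3112 km.

S3 and S4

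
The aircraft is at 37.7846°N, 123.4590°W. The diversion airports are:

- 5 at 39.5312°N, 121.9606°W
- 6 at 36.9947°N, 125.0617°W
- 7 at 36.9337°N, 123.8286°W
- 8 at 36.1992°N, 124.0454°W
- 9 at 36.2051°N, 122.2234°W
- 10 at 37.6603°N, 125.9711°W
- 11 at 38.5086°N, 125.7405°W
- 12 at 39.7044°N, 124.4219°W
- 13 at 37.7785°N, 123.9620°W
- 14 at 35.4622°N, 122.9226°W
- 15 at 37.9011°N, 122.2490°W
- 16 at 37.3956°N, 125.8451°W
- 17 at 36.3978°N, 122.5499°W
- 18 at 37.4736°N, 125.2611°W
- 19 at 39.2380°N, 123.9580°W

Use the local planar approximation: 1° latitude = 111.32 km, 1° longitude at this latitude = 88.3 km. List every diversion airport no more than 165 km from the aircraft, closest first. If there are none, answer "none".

Distances from 37.7846°N, 123.4590°W:
5: √((1.7466·111.32)² + (1.4984·88.3)²) = √(37803.612859 + 17505.597388) = 235.1791 km
6: √((-0.7899·111.32)² + (-1.6027·88.3)²) = √(7731.978237 + 20027.460369) = 166.6116 km
7: √((-0.8509·111.32)² + (-0.3696·88.3)²) = √(8972.292900 + 1065.087609) = 100.1867 km
8: √((-1.5854·111.32)² + (-0.5864·88.3)²) = √(31147.565160 + 2681.077268) = 183.9256 km
9: √((-1.5795·111.32)² + (1.2356·88.3)²) = √(30916.167800 + 11903.569348) = 206.9293 km
10: √((-0.1243·111.32)² + (-2.5121·88.3)²) = √(191.464672 + 49203.415888) = 222.2496 km
11: √((0.7240·111.32)² + (-2.2815·88.3)²) = √(6495.663635 + 40584.701247) = 216.9801 km
12: √((1.9198·111.32)² + (-0.9629·88.3)²) = √(45672.877074 + 7229.092479) = 230.0043 km
13: √((-0.0061·111.32)² + (-0.5030·88.3)²) = √(0.461112 + 1972.683342) = 44.4201 km
14: √((-2.3224·111.32)² + (0.5364·88.3)²) = √(66837.537530 + 2243.359863) = 262.8325 km
15: √((0.1165·111.32)² + (1.2100·88.3)²) = √(168.189255 + 11415.426649) = 107.6272 km
16: √((-0.3890·111.32)² + (-2.3861·88.3)²) = √(1875.191380 + 44391.384336) = 215.0967 km
17: √((-1.3868·111.32)² + (0.9091·88.3)²) = √(23832.744728 + 6443.839619) = 174.0017 km
18: √((-0.3110·111.32)² + (-1.8021·88.3)²) = √(1198.580405 + 25320.902473) = 162.8480 km
19: √((1.4534·111.32)² + (-0.4990·88.3)²) = √(26176.809173 + 1941.433407) = 167.6850 km
Threshold 165 km: 13 (44.4201 km), 7 (100.1867 km), 15 (107.6272 km), 18 (162.8480 km) are within range.

13, 7, 15, 18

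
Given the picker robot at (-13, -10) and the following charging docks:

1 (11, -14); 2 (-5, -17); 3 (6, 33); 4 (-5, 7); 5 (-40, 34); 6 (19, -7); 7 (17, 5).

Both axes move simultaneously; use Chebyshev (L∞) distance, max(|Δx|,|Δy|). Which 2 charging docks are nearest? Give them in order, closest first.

2, 4

Distances from (-13, -10):
1: max(|24|, |-4|) = 24
2: max(|8|, |-7|) = 8
3: max(|19|, |43|) = 43
4: max(|8|, |17|) = 17
5: max(|-27|, |44|) = 44
6: max(|32|, |3|) = 32
7: max(|30|, |15|) = 30
Sorted: 2 (8) < 4 (17) < 1 (24) < 7 (30) < …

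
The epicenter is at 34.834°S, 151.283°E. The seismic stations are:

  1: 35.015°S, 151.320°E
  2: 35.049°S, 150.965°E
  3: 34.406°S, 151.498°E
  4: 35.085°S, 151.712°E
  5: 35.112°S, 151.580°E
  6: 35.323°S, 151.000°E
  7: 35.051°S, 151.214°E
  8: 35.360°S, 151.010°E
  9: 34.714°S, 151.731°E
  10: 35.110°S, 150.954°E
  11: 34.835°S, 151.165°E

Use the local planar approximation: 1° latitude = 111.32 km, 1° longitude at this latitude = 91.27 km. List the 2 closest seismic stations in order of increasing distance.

11, 1

Distances from 34.834°S, 151.283°E:
1: √((-0.181·111.32)² + (0.037·91.27)²) = √(405.97898 + 11.40406) = 20.430 km
2: √((-0.215·111.32)² + (-0.318·91.27)²) = √(572.82678 + 842.38445) = 37.619 km
3: √((0.428·111.32)² + (0.215·91.27)²) = √(2270.04221 + 385.06409) = 51.528 km
4: √((-0.251·111.32)² + (0.429·91.27)²) = √(780.71736 + 1533.10071) = 48.102 km
5: √((-0.278·111.32)² + (0.297·91.27)²) = √(957.71433 + 734.79975) = 41.140 km
6: √((-0.489·111.32)² + (-0.283·91.27)²) = √(2963.22148 + 667.15842) = 60.253 km
7: √((-0.217·111.32)² + (-0.069·91.27)²) = √(583.53359 + 39.66014) = 24.964 km
8: √((-0.526·111.32)² + (-0.273·91.27)²) = √(3428.60839 + 620.84244) = 63.635 km
9: √((0.120·111.32)² + (0.448·91.27)²) = √(178.44685 + 1671.90705) = 43.016 km
10: √((-0.276·111.32)² + (-0.329·91.27)²) = √(943.98384 + 901.67057) = 42.961 km
11: √((-0.001·111.32)² + (-0.118·91.27)²) = √(0.01239 + 115.98988) = 10.770 km
Sorted: 11 (10.770 km) < 1 (20.430 km) < 7 (24.964 km) < 2 (37.619 km) < …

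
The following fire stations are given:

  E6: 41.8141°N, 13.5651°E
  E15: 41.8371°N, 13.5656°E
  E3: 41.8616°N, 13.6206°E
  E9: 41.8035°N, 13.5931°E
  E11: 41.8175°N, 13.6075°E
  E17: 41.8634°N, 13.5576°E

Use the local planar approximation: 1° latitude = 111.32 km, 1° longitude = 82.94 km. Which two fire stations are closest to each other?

Pairwise distances:
E9–E11: 1.9635 km
E6–E15: 2.5607 km
E6–E9: 2.6049 km
E15–E17: 3.0020 km
E6–E11: 3.5370 km
E15–E11: 4.1034 km
E15–E9: 4.3809 km
E3–E11: 5.0280 km
E3–E17: 5.2291 km
E15–E3: 5.3148 km
E6–E17: 5.5232 km
E11–E17: 6.5755 km
E3–E9: 6.8581 km
E6–E3: 7.0106 km
E9–E17: 7.2892 km
Closest pair: E9–E11 at 1.9635 km.

E9 and E11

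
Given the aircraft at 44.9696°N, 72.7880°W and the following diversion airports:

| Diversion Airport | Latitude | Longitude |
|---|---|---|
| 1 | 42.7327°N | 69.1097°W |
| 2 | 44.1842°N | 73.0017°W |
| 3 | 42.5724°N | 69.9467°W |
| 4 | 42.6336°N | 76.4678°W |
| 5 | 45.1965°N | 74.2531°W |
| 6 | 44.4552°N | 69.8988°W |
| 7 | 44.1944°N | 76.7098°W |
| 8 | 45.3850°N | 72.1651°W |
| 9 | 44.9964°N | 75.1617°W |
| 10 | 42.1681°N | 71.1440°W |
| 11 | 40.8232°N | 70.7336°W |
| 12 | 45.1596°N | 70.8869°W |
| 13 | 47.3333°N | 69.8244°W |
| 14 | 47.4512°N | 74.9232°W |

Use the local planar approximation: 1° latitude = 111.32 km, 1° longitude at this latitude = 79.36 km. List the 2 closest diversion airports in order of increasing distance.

8, 2

Distances from 44.9696°N, 72.7880°W:
1: √((-2.2369·111.32)² + (3.6783·79.36)²) = √(62006.830721 + 85211.382712) = 383.6903 km
2: √((-0.7854·111.32)² + (-0.2137·79.36)²) = √(7644.132199 + 287.615550) = 89.0604 km
3: √((-2.3972·111.32)² + (2.8413·79.36)²) = √(71212.286985 + 50843.741376) = 349.3652 km
4: √((-2.3360·111.32)² + (-3.6798·79.36)²) = √(67622.632294 + 85280.894789) = 391.0288 km
5: √((0.2269·111.32)² + (-1.4651·79.36)²) = √(637.992226 + 13518.791034) = 118.9823 km
6: √((-0.5144·111.32)² + (2.8892·79.36)²) = √(3279.052085 + 52572.488014) = 236.3293 km
7: √((-0.7752·111.32)² + (-3.9218·79.36)²) = √(7446.872589 + 96866.632634) = 322.9760 km
8: √((0.4154·111.32)² + (0.6229·79.36)²) = √(2138.352899 + 2443.655499) = 67.6905 km
9: √((0.0268·111.32)² + (-2.3737·79.36)²) = √(8.900532 + 35485.830834) = 188.4005 km
10: √((-2.8015·111.32)² + (1.6440·79.36)²) = √(97258.518294 + 17021.857274) = 338.0538 km
11: √((-4.1464·111.32)² + (2.0544·79.36)²) = √(213053.555871 + 26581.123367) = 489.5250 km
12: √((0.1900·111.32)² + (1.9011·79.36)²) = √(447.356341 + 22762.147957) = 152.3467 km
13: √((2.3637·111.32)² + (2.9636·79.36)²) = √(69235.862334 + 55314.945714) = 352.9176 km
14: √((2.4816·111.32)² + (-2.1352·79.36)²) = √(76315.008383 + 28713.123561) = 324.0804 km
Sorted: 8 (67.6905 km) < 2 (89.0604 km) < 5 (118.9823 km) < 12 (152.3467 km) < …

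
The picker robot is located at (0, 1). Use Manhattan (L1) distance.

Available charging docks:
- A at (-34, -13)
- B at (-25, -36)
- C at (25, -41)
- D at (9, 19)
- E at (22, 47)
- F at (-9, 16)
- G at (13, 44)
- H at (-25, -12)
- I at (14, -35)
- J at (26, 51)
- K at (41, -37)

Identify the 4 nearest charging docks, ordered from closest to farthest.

F, D, H, A

Distances from (0, 1):
A: |-34| + |-14| = 34 + 14 = 48
B: |-25| + |-37| = 25 + 37 = 62
C: |25| + |-42| = 25 + 42 = 67
D: |9| + |18| = 9 + 18 = 27
E: |22| + |46| = 22 + 46 = 68
F: |-9| + |15| = 9 + 15 = 24
G: |13| + |43| = 13 + 43 = 56
H: |-25| + |-13| = 25 + 13 = 38
I: |14| + |-36| = 14 + 36 = 50
J: |26| + |50| = 26 + 50 = 76
K: |41| + |-38| = 41 + 38 = 79
Sorted: F (24) < D (27) < H (38) < A (48) < I (50) < G (56) < …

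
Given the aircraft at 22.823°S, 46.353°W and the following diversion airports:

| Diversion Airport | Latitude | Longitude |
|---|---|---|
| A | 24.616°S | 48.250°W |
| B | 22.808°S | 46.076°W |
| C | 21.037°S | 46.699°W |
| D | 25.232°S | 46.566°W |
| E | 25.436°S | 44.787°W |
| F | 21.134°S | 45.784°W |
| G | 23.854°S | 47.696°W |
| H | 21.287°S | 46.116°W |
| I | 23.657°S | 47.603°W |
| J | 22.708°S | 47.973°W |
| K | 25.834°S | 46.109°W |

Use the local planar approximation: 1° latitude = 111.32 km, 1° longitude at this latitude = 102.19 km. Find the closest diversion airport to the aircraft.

Distances from 22.823°S, 46.353°W:
A: 278.242 km
B: 28.356 km
C: 201.937 km
D: 269.052 km
E: 331.994 km
F: 196.805 km
G: 178.906 km
H: 172.694 km
I: 157.912 km
J: 166.042 km
K: 336.111 km
Minimum: B at 28.356 km.

B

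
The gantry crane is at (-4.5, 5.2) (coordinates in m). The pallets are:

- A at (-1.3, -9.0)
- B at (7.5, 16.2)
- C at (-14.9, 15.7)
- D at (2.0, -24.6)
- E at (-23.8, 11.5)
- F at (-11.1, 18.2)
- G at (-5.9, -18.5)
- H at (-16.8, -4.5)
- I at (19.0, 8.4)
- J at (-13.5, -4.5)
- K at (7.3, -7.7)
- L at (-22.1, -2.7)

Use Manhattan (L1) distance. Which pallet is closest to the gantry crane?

Distances from (-4.5, 5.2):
A: |3.2| + |-14.2| = 3.2 + 14.2 = 17.4 m
B: |12.0| + |11.0| = 12.0 + 11.0 = 23.0 m
C: |-10.4| + |10.5| = 10.4 + 10.5 = 20.9 m
D: |6.5| + |-29.8| = 6.5 + 29.8 = 36.3 m
E: |-19.3| + |6.3| = 19.3 + 6.3 = 25.6 m
F: |-6.6| + |13.0| = 6.6 + 13.0 = 19.6 m
G: |-1.4| + |-23.7| = 1.4 + 23.7 = 25.1 m
H: |-12.3| + |-9.7| = 12.3 + 9.7 = 22.0 m
I: |23.5| + |3.2| = 23.5 + 3.2 = 26.7 m
J: |-9.0| + |-9.7| = 9.0 + 9.7 = 18.7 m
K: |11.8| + |-12.9| = 11.8 + 12.9 = 24.7 m
L: |-17.6| + |-7.9| = 17.6 + 7.9 = 25.5 m
Minimum: A at 17.4 m.

A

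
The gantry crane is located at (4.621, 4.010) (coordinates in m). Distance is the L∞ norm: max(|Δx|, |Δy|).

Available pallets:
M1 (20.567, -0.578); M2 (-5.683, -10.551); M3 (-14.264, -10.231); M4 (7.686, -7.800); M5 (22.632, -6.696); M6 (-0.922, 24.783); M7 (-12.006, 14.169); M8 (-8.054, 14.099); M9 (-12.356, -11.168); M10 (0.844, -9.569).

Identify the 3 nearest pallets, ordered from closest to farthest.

Distances from (4.621, 4.010):
M1: max(|15.946|, |-4.588|) = 15.946 m
M2: max(|-10.304|, |-14.561|) = 14.561 m
M3: max(|-18.885|, |-14.241|) = 18.885 m
M4: max(|3.065|, |-11.810|) = 11.810 m
M5: max(|18.011|, |-10.706|) = 18.011 m
M6: max(|-5.543|, |20.773|) = 20.773 m
M7: max(|-16.627|, |10.159|) = 16.627 m
M8: max(|-12.675|, |10.089|) = 12.675 m
M9: max(|-16.977|, |-15.178|) = 16.977 m
M10: max(|-3.777|, |-13.579|) = 13.579 m
Sorted: M4 (11.810 m) < M8 (12.675 m) < M10 (13.579 m) < M2 (14.561 m) < M1 (15.946 m) < …

M4, M8, M10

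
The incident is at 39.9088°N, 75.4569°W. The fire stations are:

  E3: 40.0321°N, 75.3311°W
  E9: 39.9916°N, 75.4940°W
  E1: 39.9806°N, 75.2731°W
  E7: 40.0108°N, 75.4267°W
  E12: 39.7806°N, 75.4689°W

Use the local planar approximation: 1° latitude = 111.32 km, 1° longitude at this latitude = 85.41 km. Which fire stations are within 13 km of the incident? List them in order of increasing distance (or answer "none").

E9, E7

Distances from 39.9088°N, 75.4569°W:
E3: 17.4311 km
E9: 9.7468 km
E1: 17.6160 km
E7: 11.6439 km
E12: 14.3080 km
Threshold 13 km: E9 (9.7468 km), E7 (11.6439 km) are within range.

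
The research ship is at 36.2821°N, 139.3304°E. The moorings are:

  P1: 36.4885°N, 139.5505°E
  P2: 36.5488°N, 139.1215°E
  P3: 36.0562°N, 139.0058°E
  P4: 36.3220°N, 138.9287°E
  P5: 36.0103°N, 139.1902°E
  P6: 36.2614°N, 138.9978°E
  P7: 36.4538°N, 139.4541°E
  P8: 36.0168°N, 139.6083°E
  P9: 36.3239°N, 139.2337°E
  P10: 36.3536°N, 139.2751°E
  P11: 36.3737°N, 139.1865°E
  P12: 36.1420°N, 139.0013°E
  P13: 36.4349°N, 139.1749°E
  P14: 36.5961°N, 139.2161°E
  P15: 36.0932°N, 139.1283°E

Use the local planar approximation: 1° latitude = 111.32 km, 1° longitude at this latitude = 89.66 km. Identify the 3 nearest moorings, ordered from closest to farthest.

Distances from 36.2821°N, 139.3304°E:
P1: √((0.2064·111.32)² + (0.2201·89.66)²) = √(527.917163 + 389.437308) = 30.2879 km
P2: √((0.2667·111.32)² + (-0.2089·89.66)²) = √(881.439334 + 350.811926) = 35.1034 km
P3: √((-0.2259·111.32)² + (-0.3246·89.66)²) = √(632.381064 + 847.021628) = 38.4630 km
P4: √((0.0399·111.32)² + (-0.4017·89.66)²) = √(19.728415 + 1297.182654) = 36.2893 km
P5: √((-0.2718·111.32)² + (-0.1402·89.66)²) = √(915.472494 + 158.013247) = 32.7641 km
P6: √((-0.0207·111.32)² + (-0.3326·89.66)²) = √(5.309909 + 889.287031) = 29.9098 km
P7: √((0.1717·111.32)² + (0.1237·89.66)²) = √(365.331387 + 123.008994) = 22.0984 km
P8: √((-0.2653·111.32)² + (0.2779·89.66)²) = √(872.209666 + 620.832670) = 38.6399 km
P9: √((0.0418·111.32)² + (-0.0967·89.66)²) = √(21.652047 + 75.171015) = 9.8399 km
P10: √((0.0715·111.32)² + (-0.0553·89.66)²) = √(63.351730 + 24.583727) = 9.3774 km
P11: √((0.0916·111.32)² + (-0.1439·89.66)²) = √(103.977014 + 166.463514) = 16.4451 km
P12: √((-0.1401·111.32)² + (-0.3291·89.66)²) = √(243.233095 + 870.669304) = 33.3752 km
P13: √((0.1528·111.32)² + (-0.1555·89.66)²) = √(289.329758 + 194.382989) = 21.9935 km
P14: √((0.3140·111.32)² + (-0.1143·89.66)²) = √(1221.815672 + 105.024332) = 36.4258 km
P15: √((-0.1889·111.32)² + (-0.2021·89.66)²) = √(442.191420 + 328.344765) = 27.7585 km
Sorted: P10 (9.3774 km) < P9 (9.8399 km) < P11 (16.4451 km) < P13 (21.9935 km) < P7 (22.0984 km) < …

P10, P9, P11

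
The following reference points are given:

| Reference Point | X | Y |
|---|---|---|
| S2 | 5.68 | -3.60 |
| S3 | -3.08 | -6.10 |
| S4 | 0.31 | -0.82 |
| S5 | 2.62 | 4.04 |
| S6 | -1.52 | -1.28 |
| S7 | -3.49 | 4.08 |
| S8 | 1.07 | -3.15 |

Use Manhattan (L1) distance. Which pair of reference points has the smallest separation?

Pairwise distances:
S2–S3: 11.26
S2–S4: 8.15
S2–S5: 10.70
S2–S6: 9.52
S2–S7: 16.85
S2–S8: 5.06
S3–S4: 8.67
S3–S5: 15.84
S3–S6: 6.38
S3–S7: 10.59
S3–S8: 7.10
S4–S5: 7.17
S4–S6: 2.29
S4–S7: 8.70
S4–S8: 3.09
S5–S6: 9.46
S5–S7: 6.15
S5–S8: 8.74
S6–S7: 7.33
S6–S8: 4.46
S7–S8: 11.79
Closest pair: S4–S6 at 2.29.

S4 and S6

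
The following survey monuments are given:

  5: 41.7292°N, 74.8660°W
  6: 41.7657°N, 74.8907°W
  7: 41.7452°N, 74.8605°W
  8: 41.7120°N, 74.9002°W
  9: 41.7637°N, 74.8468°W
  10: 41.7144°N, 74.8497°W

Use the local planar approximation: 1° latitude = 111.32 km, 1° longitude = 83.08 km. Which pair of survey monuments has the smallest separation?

5 and 7

Pairwise distances:
5–6: √((0.0365·111.32)² + (-0.0247·83.08)²) = √(16.509432 + 4.211016) = 4.5520 km
5–7: √((0.0160·111.32)² + (0.0055·83.08)²) = √(3.172388 + 0.208794) = 1.8388 km
5–8: √((-0.0172·111.32)² + (-0.0342·83.08)²) = √(3.666091 + 8.073190) = 3.4263 km
5–9: √((0.0345·111.32)² + (0.0192·83.08)²) = √(14.749747 + 2.544459) = 4.1586 km
5–10: √((-0.0148·111.32)² + (0.0163·83.08)²) = √(2.714375 + 1.833868) = 2.1327 km
6–7: √((-0.0205·111.32)² + (0.0302·83.08)²) = √(5.207798 + 6.295161) = 3.3916 km
6–8: √((-0.0537·111.32)² + (-0.0095·83.08)²) = √(35.735097 + 0.622931) = 6.0298 km
6–9: √((-0.0020·111.32)² + (0.0439·83.08)²) = √(0.049569 + 13.302155) = 3.6540 km
6–10: √((-0.0513·111.32)² + (0.0410·83.08)²) = √(32.612277 + 11.602743) = 6.6494 km
7–8: √((-0.0332·111.32)² + (-0.0397·83.08)²) = √(13.659115 + 10.878625) = 4.9536 km
7–9: √((0.0185·111.32)² + (0.0137·83.08)²) = √(4.241211 + 1.295490) = 2.3530 km
7–10: √((-0.0308·111.32)² + (0.0108·83.08)²) = √(11.755682 + 0.805083) = 3.5441 km
8–9: √((0.0517·111.32)² + (0.0534·83.08)²) = √(33.122833 + 19.682284) = 7.2667 km
8–10: √((0.0024·111.32)² + (0.0505·83.08)²) = √(0.071379 + 17.602556) = 4.2040 km
9–10: √((-0.0493·111.32)² + (-0.0029·83.08)²) = √(30.118978 + 0.058048) = 5.4934 km
Closest pair: 5–7 at 1.8388 km.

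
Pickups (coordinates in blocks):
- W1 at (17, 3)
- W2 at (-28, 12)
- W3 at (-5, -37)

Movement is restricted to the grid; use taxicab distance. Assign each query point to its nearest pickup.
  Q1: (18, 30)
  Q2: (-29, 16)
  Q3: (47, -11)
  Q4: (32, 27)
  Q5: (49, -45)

Q1→W1; Q2→W2; Q3→W1; Q4→W1; Q5→W3

Q1 at (18, 30):
  W1: |-1| + |-27| = 1 + 27 = 28 blocks
  W2: |-46| + |-18| = 46 + 18 = 64 blocks
  W3: |-23| + |-67| = 23 + 67 = 90 blocks
  → nearest: W1 (28 blocks)
Q2 at (-29, 16):
  W1: |46| + |-13| = 46 + 13 = 59 blocks
  W2: |1| + |-4| = 1 + 4 = 5 blocks
  W3: |24| + |-53| = 24 + 53 = 77 blocks
  → nearest: W2 (5 blocks)
Q3 at (47, -11):
  W1: |-30| + |14| = 30 + 14 = 44 blocks
  W2: |-75| + |23| = 75 + 23 = 98 blocks
  W3: |-52| + |-26| = 52 + 26 = 78 blocks
  → nearest: W1 (44 blocks)
Q4 at (32, 27):
  W1: |-15| + |-24| = 15 + 24 = 39 blocks
  W2: |-60| + |-15| = 60 + 15 = 75 blocks
  W3: |-37| + |-64| = 37 + 64 = 101 blocks
  → nearest: W1 (39 blocks)
Q5 at (49, -45):
  W1: |-32| + |48| = 32 + 48 = 80 blocks
  W2: |-77| + |57| = 77 + 57 = 134 blocks
  W3: |-54| + |8| = 54 + 8 = 62 blocks
  → nearest: W3 (62 blocks)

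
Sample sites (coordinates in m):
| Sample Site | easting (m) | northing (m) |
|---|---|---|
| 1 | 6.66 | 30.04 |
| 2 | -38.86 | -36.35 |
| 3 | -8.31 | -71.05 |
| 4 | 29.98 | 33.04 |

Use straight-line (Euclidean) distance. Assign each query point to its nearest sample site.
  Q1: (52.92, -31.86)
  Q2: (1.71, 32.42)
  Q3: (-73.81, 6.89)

Q1→4; Q2→1; Q3→2

Q1 at (52.92, -31.86):
  1: 77.28 m
  2: 91.89 m
  3: 72.70 m
  4: 68.83 m
  → nearest: 4 (68.83 m)
Q2 at (1.71, 32.42):
  1: 5.49 m
  2: 79.85 m
  3: 103.95 m
  4: 28.28 m
  → nearest: 1 (5.49 m)
Q3 at (-73.81, 6.89):
  1: 83.73 m
  2: 55.60 m
  3: 101.81 m
  4: 107.03 m
  → nearest: 2 (55.60 m)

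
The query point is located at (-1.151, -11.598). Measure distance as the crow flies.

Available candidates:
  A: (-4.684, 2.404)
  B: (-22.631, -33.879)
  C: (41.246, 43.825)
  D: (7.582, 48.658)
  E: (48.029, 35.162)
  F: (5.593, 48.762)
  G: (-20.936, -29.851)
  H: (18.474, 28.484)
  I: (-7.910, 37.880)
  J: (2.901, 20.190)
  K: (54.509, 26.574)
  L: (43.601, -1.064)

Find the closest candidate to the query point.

Distances from (-1.151, -11.598):
A: 14.441
B: 30.949
C: 69.780
D: 60.886
E: 67.861
F: 60.736
G: 26.919
H: 44.629
I: 49.938
J: 32.045
K: 67.492
L: 45.975
Minimum: A at 14.441.

A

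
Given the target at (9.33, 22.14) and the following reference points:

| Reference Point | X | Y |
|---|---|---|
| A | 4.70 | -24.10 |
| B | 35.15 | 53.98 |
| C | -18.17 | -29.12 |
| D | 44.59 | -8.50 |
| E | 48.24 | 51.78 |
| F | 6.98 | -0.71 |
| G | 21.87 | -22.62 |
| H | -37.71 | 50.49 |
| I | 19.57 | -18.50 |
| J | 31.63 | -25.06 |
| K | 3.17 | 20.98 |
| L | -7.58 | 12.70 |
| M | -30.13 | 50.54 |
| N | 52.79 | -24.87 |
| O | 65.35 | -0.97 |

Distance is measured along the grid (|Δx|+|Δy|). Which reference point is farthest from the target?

N

Distances from (9.33, 22.14):
A: 50.87
B: 57.66
C: 78.76
D: 65.90
E: 68.55
F: 25.20
G: 57.30
H: 75.39
I: 50.88
J: 69.50
K: 7.32
L: 26.35
M: 67.86
N: 90.47
O: 79.13
Maximum: N at 90.47.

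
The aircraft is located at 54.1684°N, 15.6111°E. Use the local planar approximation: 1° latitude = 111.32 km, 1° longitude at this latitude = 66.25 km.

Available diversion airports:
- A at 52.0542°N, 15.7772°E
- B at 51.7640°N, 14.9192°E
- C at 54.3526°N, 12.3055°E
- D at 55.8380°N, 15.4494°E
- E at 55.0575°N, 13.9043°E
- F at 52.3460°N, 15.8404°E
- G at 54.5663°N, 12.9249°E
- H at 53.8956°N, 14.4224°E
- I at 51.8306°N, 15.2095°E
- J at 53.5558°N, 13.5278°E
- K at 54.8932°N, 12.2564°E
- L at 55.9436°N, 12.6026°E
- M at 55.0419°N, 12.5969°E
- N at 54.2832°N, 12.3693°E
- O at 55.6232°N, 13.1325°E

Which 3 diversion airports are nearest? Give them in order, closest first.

Distances from 54.1684°N, 15.6111°E:
A: √((-2.1142·111.32)² + (0.1661·66.25)²) = √(55390.914108 + 121.090767) = 235.6099 km
B: √((-2.4044·111.32)² + (-0.6919·66.25)²) = √(71640.702183 + 2101.156623) = 271.5545 km
C: √((0.1842·111.32)² + (-3.3056·66.25)²) = √(420.460930 + 47959.248016) = 219.9539 km
D: √((1.6696·111.32)² + (-0.1617·66.25)²) = √(34543.892020 + 114.760334) = 186.1683 km
E: √((0.8891·111.32)² + (-1.7068·66.25)²) = √(9795.973821 + 12786.068700) = 150.2732 km
F: √((-1.8224·111.32)² + (0.2293·66.25)²) = √(41156.061621 + 230.770279) = 203.4375 km
G: √((0.3979·111.32)² + (-2.6862·66.25)²) = √(1961.978634 + 31670.028541) = 183.3903 km
H: √((-0.2728·111.32)² + (-1.1887·66.25)²) = √(922.221255 + 6201.779064) = 84.4038 km
I: √((-2.3378·111.32)² + (-0.4016·66.25)²) = √(67726.885405 + 707.879236) = 261.6004 km
J: √((-0.6126·111.32)² + (-2.0833·66.25)²) = √(4650.507834 + 19049.140847) = 153.9469 km
K: √((0.7248·111.32)² + (-3.3547·66.25)²) = √(6510.026623 + 49394.562439) = 236.4415 km
L: √((1.7752·111.32)² + (-3.0085·66.25)²) = √(39051.792566 + 39725.721797) = 280.6733 km
M: √((0.8735·111.32)² + (-3.0142·66.25)²) = √(9455.232534 + 39876.395636) = 222.1072 km
N: √((0.1148·111.32)² + (-3.2418·66.25)²) = √(163.316540 + 46125.830746) = 215.1491 km
O: √((1.4548·111.32)² + (-2.4786·66.25)²) = √(26227.263533 + 26964.020953) = 230.6324 km
Sorted: H (84.4038 km) < E (150.2732 km) < J (153.9469 km) < G (183.3903 km) < D (186.1683 km) < …

H, E, J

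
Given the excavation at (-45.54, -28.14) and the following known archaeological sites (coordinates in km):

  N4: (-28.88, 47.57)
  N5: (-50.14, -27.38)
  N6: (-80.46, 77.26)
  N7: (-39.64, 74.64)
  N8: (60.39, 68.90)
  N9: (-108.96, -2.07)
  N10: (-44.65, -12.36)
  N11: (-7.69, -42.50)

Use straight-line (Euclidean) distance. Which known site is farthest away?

N8

Distances from (-45.54, -28.14):
N4: √((16.66)² + (75.71)²) = √(277.5556 + 5732.0041) = 77.52 km
N5: √((-4.60)² + (0.76)²) = √(21.1600 + 0.5776) = 4.66 km
N6: √((-34.92)² + (105.40)²) = √(1219.4064 + 11109.1600) = 111.03 km
N7: √((5.90)² + (102.78)²) = √(34.8100 + 10563.7284) = 102.95 km
N8: √((105.93)² + (97.04)²) = √(11221.1649 + 9416.7616) = 143.66 km
N9: √((-63.42)² + (26.07)²) = √(4022.0964 + 679.6449) = 68.57 km
N10: √((0.89)² + (15.78)²) = √(0.7921 + 249.0084) = 15.81 km
N11: √((37.85)² + (-14.36)²) = √(1432.6225 + 206.2096) = 40.48 km
Maximum: N8 at 143.66 km.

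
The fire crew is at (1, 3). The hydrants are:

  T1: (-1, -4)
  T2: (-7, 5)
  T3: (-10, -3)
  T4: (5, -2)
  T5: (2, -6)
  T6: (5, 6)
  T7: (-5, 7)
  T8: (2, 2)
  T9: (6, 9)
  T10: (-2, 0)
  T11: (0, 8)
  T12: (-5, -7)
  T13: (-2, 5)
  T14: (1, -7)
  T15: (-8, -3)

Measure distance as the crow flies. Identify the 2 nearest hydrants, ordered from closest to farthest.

T8, T13

Distances from (1, 3):
T1: √((-2)² + (-7)²) = √(4.000 + 49.000) = 7.3
T2: √((-8)² + (2)²) = √(64.000 + 4.000) = 8.2
T3: √((-11)² + (-6)²) = √(121.000 + 36.000) = 12.5
T4: √((4)² + (-5)²) = √(16.000 + 25.000) = 6.4
T5: √((1)² + (-9)²) = √(1.000 + 81.000) = 9.1
T6: √((4)² + (3)²) = √(16.000 + 9.000) = 5.0
T7: √((-6)² + (4)²) = √(36.000 + 16.000) = 7.2
T8: √((1)² + (-1)²) = √(1.000 + 1.000) = 1.4
T9: √((5)² + (6)²) = √(25.000 + 36.000) = 7.8
T10: √((-3)² + (-3)²) = √(9.000 + 9.000) = 4.2
T11: √((-1)² + (5)²) = √(1.000 + 25.000) = 5.1
T12: √((-6)² + (-10)²) = √(36.000 + 100.000) = 11.7
T13: √((-3)² + (2)²) = √(9.000 + 4.000) = 3.6
T14: √((0)² + (-10)²) = √(0.000 + 100.000) = 10.0
T15: √((-9)² + (-6)²) = √(81.000 + 36.000) = 10.8
Sorted: T8 (1.4) < T13 (3.6) < T10 (4.2) < T6 (5.0) < …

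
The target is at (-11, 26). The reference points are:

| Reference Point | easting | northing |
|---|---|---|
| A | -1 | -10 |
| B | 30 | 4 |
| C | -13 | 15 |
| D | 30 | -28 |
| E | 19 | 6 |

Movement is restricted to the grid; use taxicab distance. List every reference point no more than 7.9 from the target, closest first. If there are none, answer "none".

Distances from (-11, 26):
A: |10| + |-36| = 10 + 36 = 46
B: |41| + |-22| = 41 + 22 = 63
C: |-2| + |-11| = 2 + 11 = 13
D: |41| + |-54| = 41 + 54 = 95
E: |30| + |-20| = 30 + 20 = 50
Threshold 7.9: none within range.

none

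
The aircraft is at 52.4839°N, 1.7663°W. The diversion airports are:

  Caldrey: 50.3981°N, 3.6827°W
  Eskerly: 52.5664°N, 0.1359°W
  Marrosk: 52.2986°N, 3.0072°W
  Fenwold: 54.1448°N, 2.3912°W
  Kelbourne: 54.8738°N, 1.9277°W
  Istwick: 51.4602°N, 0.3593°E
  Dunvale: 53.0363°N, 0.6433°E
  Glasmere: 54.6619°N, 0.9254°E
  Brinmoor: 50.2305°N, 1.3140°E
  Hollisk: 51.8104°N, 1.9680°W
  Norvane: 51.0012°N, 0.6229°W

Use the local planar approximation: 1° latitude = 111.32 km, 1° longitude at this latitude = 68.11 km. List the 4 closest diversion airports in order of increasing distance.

Distances from 52.4839°N, 1.7663°W:
Caldrey: √((-2.0858·111.32)² + (-1.9164·68.11)²) = √(53912.779363 + 17037.037720) = 266.3641 km
Eskerly: √((0.0825·111.32)² + (1.6304·68.11)²) = √(84.344019 + 12331.334934) = 111.4257 km
Marrosk: √((-0.1853·111.32)² + (-1.2409·68.11)²) = √(425.497717 + 7143.241444) = 86.9985 km
Fenwold: √((1.6609·111.32)² + (-0.6249·68.11)²) = √(34184.825357 + 1811.518651) = 189.7270 km
Kelbourne: √((2.3899·111.32)² + (-0.1614·68.11)²) = √(70779.233283 + 120.845038) = 266.2707 km
Istwick: √((-1.0237·111.32)² + (2.1256·68.11)²) = √(12986.490492 + 20959.689438) = 184.2449 km
Dunvale: √((0.5524·111.32)² + (2.4096·68.11)²) = √(3781.409711 + 26934.670658) = 175.2600 km
Glasmere: √((2.1780·111.32)² + (2.6917·68.11)²) = √(58784.407629 + 33610.507458) = 303.9653 km
Brinmoor: √((-2.2534·111.32)² + (3.0803·68.11)²) = √(62924.963932 + 44015.718167) = 327.0179 km
Hollisk: √((-0.6735·111.32)² + (-0.2017·68.11)²) = √(5621.103675 + 188.726792) = 76.2222 km
Norvane: √((-1.4827·111.32)² + (1.1434·68.11)²) = √(27242.877054 + 6064.823079) = 182.5040 km
Sorted: Hollisk (76.2222 km) < Marrosk (86.9985 km) < Eskerly (111.4257 km) < Dunvale (175.2600 km) < Norvane (182.5040 km) < Istwick (184.2449 km) < …

Hollisk, Marrosk, Eskerly, Dunvale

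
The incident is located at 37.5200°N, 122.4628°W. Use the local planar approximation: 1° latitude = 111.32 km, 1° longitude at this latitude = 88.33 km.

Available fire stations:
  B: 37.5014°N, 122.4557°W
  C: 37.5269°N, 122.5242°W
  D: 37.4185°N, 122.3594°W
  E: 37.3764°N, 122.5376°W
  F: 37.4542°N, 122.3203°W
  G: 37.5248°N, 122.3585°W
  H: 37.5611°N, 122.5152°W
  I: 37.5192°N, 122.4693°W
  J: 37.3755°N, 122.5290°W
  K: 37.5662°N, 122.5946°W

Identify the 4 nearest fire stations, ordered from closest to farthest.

I, B, C, H

Distances from 37.5200°N, 122.4628°W:
B: √((-0.0186·111.32)² + (0.0071·88.33)²) = √(4.287186 + 0.393308) = 2.1634 km
C: √((0.0069·111.32)² + (-0.0614·88.33)²) = √(0.589990 + 29.413940) = 5.4776 km
D: √((-0.1015·111.32)² + (0.1034·88.33)²) = √(127.666949 + 83.417571) = 14.5287 km
E: √((-0.1436·111.32)² + (-0.0748·88.33)²) = √(255.537873 + 43.653559) = 17.2972 km
F: √((-0.0658·111.32)² + (0.1425·88.33)²) = √(53.653515 + 158.433198) = 14.5632 km
G: √((0.0048·111.32)² + (0.1043·88.33)²) = √(0.285515 + 84.876034) = 9.2283 km
H: √((0.0411·111.32)² + (-0.0524·88.33)²) = √(20.932931 + 21.422938) = 6.5081 km
I: √((-0.0008·111.32)² + (-0.0065·88.33)²) = √(0.007931 + 0.329642) = 0.5810 km
J: √((-0.1445·111.32)² + (-0.0662·88.33)²) = √(258.751031 + 34.192625) = 17.1156 km
K: √((0.0462·111.32)² + (-0.1318·88.33)²) = √(26.450284 + 135.533696) = 12.7273 km
Sorted: I (0.5810 km) < B (2.1634 km) < C (5.4776 km) < H (6.5081 km) < G (9.2283 km) < K (12.7273 km) < …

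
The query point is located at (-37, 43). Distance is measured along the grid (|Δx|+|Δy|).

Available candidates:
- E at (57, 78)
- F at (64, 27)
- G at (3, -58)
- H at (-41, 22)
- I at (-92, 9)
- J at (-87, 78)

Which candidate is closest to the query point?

Distances from (-37, 43):
E: |94| + |35| = 94 + 35 = 129
F: |101| + |-16| = 101 + 16 = 117
G: |40| + |-101| = 40 + 101 = 141
H: |-4| + |-21| = 4 + 21 = 25
I: |-55| + |-34| = 55 + 34 = 89
J: |-50| + |35| = 50 + 35 = 85
Minimum: H at 25.

H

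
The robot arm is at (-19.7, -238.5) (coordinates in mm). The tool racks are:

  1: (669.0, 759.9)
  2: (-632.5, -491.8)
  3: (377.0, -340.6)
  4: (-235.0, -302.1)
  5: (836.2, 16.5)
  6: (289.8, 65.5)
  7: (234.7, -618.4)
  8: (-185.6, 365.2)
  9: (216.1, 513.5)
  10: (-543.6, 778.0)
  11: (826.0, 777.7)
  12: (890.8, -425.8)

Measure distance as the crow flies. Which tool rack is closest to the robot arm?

4

Distances from (-19.7, -238.5):
1: √((688.7)² + (998.4)²) = √(474307.690 + 996802.560) = 1212.9 mm
2: √((-612.8)² + (-253.3)²) = √(375523.840 + 64160.890) = 663.1 mm
3: √((396.7)² + (-102.1)²) = √(157370.890 + 10424.410) = 409.6 mm
4: √((-215.3)² + (-63.6)²) = √(46354.090 + 4044.960) = 224.5 mm
5: √((855.9)² + (255.0)²) = √(732564.810 + 65025.000) = 893.1 mm
6: √((309.5)² + (304.0)²) = √(95790.250 + 92416.000) = 433.8 mm
7: √((254.4)² + (-379.9)²) = √(64719.360 + 144324.010) = 457.2 mm
8: √((-165.9)² + (603.7)²) = √(27522.810 + 364453.690) = 626.1 mm
9: √((235.8)² + (752.0)²) = √(55601.640 + 565504.000) = 788.1 mm
10: √((-523.9)² + (1016.5)²) = √(274471.210 + 1033272.250) = 1143.6 mm
11: √((845.7)² + (1016.2)²) = √(715208.490 + 1032662.440) = 1322.1 mm
12: √((910.5)² + (-187.3)²) = √(829010.250 + 35081.290) = 929.6 mm
Minimum: 4 at 224.5 mm.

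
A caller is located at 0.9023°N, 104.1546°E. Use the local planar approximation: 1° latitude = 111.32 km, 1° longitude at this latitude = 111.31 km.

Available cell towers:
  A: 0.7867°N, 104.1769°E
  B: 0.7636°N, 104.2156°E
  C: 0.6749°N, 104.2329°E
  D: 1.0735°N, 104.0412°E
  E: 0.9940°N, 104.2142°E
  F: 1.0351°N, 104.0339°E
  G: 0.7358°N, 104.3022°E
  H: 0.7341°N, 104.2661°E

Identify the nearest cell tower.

E

Distances from 0.9023°N, 104.1546°E:
A: √((-0.1156·111.32)² + (0.0223·111.31)²) = √(165.600660 + 6.161381) = 13.1058 km
B: √((-0.1387·111.32)² + (0.0610·111.31)²) = √(238.396194 + 46.102878) = 16.8671 km
C: √((-0.2274·111.32)² + (0.0783·111.31)²) = √(640.807102 + 75.961213) = 26.7725 km
D: √((0.1712·111.32)² + (-0.1134·111.31)²) = √(363.206754 + 159.328869) = 22.8590 km
E: √((0.0917·111.32)² + (0.0596·111.31)²) = √(104.204162 + 44.010964) = 12.1744 km
F: √((0.1328·111.32)² + (-0.1207·111.31)²) = √(218.545841 + 180.502369) = 19.9762 km
G: √((-0.1665·111.32)² + (0.1476·111.31)²) = √(343.538070 + 269.923739) = 24.7682 km
H: √((-0.1682·111.32)² + (0.1115·111.31)²) = √(350.589075 + 154.034534) = 22.4638 km
Minimum: E at 12.1744 km.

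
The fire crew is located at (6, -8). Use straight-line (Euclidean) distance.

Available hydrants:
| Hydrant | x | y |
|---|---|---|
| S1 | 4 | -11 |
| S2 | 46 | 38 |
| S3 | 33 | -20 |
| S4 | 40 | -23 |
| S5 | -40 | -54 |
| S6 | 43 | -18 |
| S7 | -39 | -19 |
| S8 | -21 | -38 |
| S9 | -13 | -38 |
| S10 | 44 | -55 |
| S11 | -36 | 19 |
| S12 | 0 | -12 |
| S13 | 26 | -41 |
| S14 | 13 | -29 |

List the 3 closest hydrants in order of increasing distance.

Distances from (6, -8):
S1: √((-2)² + (-3)²) = √(4.000 + 9.000) = 3.6
S2: √((40)² + (46)²) = √(1600.000 + 2116.000) = 61.0
S3: √((27)² + (-12)²) = √(729.000 + 144.000) = 29.5
S4: √((34)² + (-15)²) = √(1156.000 + 225.000) = 37.2
S5: √((-46)² + (-46)²) = √(2116.000 + 2116.000) = 65.1
S6: √((37)² + (-10)²) = √(1369.000 + 100.000) = 38.3
S7: √((-45)² + (-11)²) = √(2025.000 + 121.000) = 46.3
S8: √((-27)² + (-30)²) = √(729.000 + 900.000) = 40.4
S9: √((-19)² + (-30)²) = √(361.000 + 900.000) = 35.5
S10: √((38)² + (-47)²) = √(1444.000 + 2209.000) = 60.4
S11: √((-42)² + (27)²) = √(1764.000 + 729.000) = 49.9
S12: √((-6)² + (-4)²) = √(36.000 + 16.000) = 7.2
S13: √((20)² + (-33)²) = √(400.000 + 1089.000) = 38.6
S14: √((7)² + (-21)²) = √(49.000 + 441.000) = 22.1
Sorted: S1 (3.6) < S12 (7.2) < S14 (22.1) < S3 (29.5) < S9 (35.5) < …

S1, S12, S14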